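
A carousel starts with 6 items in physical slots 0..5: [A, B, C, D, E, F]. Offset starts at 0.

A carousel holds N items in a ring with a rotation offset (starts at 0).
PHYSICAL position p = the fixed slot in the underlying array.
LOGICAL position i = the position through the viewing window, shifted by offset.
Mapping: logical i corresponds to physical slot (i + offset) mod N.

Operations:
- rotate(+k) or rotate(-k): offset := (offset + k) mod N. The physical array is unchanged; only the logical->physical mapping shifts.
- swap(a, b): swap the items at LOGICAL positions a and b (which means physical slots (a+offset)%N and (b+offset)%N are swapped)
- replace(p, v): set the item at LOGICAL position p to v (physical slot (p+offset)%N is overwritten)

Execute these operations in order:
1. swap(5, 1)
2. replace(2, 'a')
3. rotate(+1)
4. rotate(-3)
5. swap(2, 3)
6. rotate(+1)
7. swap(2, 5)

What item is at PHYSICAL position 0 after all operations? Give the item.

Answer: F

Derivation:
After op 1 (swap(5, 1)): offset=0, physical=[A,F,C,D,E,B], logical=[A,F,C,D,E,B]
After op 2 (replace(2, 'a')): offset=0, physical=[A,F,a,D,E,B], logical=[A,F,a,D,E,B]
After op 3 (rotate(+1)): offset=1, physical=[A,F,a,D,E,B], logical=[F,a,D,E,B,A]
After op 4 (rotate(-3)): offset=4, physical=[A,F,a,D,E,B], logical=[E,B,A,F,a,D]
After op 5 (swap(2, 3)): offset=4, physical=[F,A,a,D,E,B], logical=[E,B,F,A,a,D]
After op 6 (rotate(+1)): offset=5, physical=[F,A,a,D,E,B], logical=[B,F,A,a,D,E]
After op 7 (swap(2, 5)): offset=5, physical=[F,E,a,D,A,B], logical=[B,F,E,a,D,A]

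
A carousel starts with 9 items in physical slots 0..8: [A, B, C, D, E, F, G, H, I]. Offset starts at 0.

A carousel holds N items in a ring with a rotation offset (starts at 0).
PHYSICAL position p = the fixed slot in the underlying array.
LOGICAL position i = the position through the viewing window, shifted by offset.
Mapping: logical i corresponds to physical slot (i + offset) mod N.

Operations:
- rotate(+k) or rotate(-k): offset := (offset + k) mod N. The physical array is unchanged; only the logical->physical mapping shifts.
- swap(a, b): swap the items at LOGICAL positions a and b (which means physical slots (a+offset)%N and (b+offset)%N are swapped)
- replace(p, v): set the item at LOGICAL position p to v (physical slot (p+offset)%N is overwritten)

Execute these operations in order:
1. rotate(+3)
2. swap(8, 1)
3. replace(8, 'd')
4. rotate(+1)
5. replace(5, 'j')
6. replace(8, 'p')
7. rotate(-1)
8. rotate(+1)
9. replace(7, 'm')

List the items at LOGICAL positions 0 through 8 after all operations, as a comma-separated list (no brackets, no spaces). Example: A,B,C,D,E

After op 1 (rotate(+3)): offset=3, physical=[A,B,C,D,E,F,G,H,I], logical=[D,E,F,G,H,I,A,B,C]
After op 2 (swap(8, 1)): offset=3, physical=[A,B,E,D,C,F,G,H,I], logical=[D,C,F,G,H,I,A,B,E]
After op 3 (replace(8, 'd')): offset=3, physical=[A,B,d,D,C,F,G,H,I], logical=[D,C,F,G,H,I,A,B,d]
After op 4 (rotate(+1)): offset=4, physical=[A,B,d,D,C,F,G,H,I], logical=[C,F,G,H,I,A,B,d,D]
After op 5 (replace(5, 'j')): offset=4, physical=[j,B,d,D,C,F,G,H,I], logical=[C,F,G,H,I,j,B,d,D]
After op 6 (replace(8, 'p')): offset=4, physical=[j,B,d,p,C,F,G,H,I], logical=[C,F,G,H,I,j,B,d,p]
After op 7 (rotate(-1)): offset=3, physical=[j,B,d,p,C,F,G,H,I], logical=[p,C,F,G,H,I,j,B,d]
After op 8 (rotate(+1)): offset=4, physical=[j,B,d,p,C,F,G,H,I], logical=[C,F,G,H,I,j,B,d,p]
After op 9 (replace(7, 'm')): offset=4, physical=[j,B,m,p,C,F,G,H,I], logical=[C,F,G,H,I,j,B,m,p]

Answer: C,F,G,H,I,j,B,m,p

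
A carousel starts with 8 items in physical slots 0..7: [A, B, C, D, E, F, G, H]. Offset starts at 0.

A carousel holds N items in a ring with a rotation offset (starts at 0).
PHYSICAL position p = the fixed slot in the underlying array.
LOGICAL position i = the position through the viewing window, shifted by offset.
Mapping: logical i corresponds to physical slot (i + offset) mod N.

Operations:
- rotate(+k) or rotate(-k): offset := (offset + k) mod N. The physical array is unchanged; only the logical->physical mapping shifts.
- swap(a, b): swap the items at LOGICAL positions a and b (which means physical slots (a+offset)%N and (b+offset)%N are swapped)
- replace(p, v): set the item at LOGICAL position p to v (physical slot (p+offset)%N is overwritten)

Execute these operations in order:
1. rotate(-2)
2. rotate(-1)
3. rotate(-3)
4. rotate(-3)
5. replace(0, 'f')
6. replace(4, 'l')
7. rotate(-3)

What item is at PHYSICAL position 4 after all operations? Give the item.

After op 1 (rotate(-2)): offset=6, physical=[A,B,C,D,E,F,G,H], logical=[G,H,A,B,C,D,E,F]
After op 2 (rotate(-1)): offset=5, physical=[A,B,C,D,E,F,G,H], logical=[F,G,H,A,B,C,D,E]
After op 3 (rotate(-3)): offset=2, physical=[A,B,C,D,E,F,G,H], logical=[C,D,E,F,G,H,A,B]
After op 4 (rotate(-3)): offset=7, physical=[A,B,C,D,E,F,G,H], logical=[H,A,B,C,D,E,F,G]
After op 5 (replace(0, 'f')): offset=7, physical=[A,B,C,D,E,F,G,f], logical=[f,A,B,C,D,E,F,G]
After op 6 (replace(4, 'l')): offset=7, physical=[A,B,C,l,E,F,G,f], logical=[f,A,B,C,l,E,F,G]
After op 7 (rotate(-3)): offset=4, physical=[A,B,C,l,E,F,G,f], logical=[E,F,G,f,A,B,C,l]

Answer: E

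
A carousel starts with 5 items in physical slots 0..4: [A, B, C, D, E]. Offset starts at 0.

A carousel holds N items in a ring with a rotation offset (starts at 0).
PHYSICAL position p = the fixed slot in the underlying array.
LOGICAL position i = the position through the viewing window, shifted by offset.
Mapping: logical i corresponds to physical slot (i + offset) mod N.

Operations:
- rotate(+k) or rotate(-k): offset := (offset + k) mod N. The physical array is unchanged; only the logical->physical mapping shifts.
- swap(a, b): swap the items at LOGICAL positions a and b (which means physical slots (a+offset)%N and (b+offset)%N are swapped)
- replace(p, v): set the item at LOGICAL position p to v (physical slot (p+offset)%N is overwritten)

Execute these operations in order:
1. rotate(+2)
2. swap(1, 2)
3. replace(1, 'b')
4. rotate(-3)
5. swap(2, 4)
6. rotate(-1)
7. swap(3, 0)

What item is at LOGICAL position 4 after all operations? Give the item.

Answer: C

Derivation:
After op 1 (rotate(+2)): offset=2, physical=[A,B,C,D,E], logical=[C,D,E,A,B]
After op 2 (swap(1, 2)): offset=2, physical=[A,B,C,E,D], logical=[C,E,D,A,B]
After op 3 (replace(1, 'b')): offset=2, physical=[A,B,C,b,D], logical=[C,b,D,A,B]
After op 4 (rotate(-3)): offset=4, physical=[A,B,C,b,D], logical=[D,A,B,C,b]
After op 5 (swap(2, 4)): offset=4, physical=[A,b,C,B,D], logical=[D,A,b,C,B]
After op 6 (rotate(-1)): offset=3, physical=[A,b,C,B,D], logical=[B,D,A,b,C]
After op 7 (swap(3, 0)): offset=3, physical=[A,B,C,b,D], logical=[b,D,A,B,C]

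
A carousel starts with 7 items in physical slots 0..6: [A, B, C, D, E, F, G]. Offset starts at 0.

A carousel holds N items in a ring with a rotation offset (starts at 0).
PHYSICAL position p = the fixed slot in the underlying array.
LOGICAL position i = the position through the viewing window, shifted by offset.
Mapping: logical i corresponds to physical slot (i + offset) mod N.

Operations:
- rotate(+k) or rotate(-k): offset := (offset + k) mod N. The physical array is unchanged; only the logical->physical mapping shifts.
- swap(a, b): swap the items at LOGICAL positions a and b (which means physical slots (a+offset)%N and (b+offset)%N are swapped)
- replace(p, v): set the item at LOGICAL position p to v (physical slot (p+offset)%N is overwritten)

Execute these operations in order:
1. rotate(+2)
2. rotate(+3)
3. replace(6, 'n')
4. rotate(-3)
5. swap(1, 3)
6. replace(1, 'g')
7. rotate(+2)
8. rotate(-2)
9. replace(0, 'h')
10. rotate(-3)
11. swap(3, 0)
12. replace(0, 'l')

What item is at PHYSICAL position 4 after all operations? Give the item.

Answer: n

Derivation:
After op 1 (rotate(+2)): offset=2, physical=[A,B,C,D,E,F,G], logical=[C,D,E,F,G,A,B]
After op 2 (rotate(+3)): offset=5, physical=[A,B,C,D,E,F,G], logical=[F,G,A,B,C,D,E]
After op 3 (replace(6, 'n')): offset=5, physical=[A,B,C,D,n,F,G], logical=[F,G,A,B,C,D,n]
After op 4 (rotate(-3)): offset=2, physical=[A,B,C,D,n,F,G], logical=[C,D,n,F,G,A,B]
After op 5 (swap(1, 3)): offset=2, physical=[A,B,C,F,n,D,G], logical=[C,F,n,D,G,A,B]
After op 6 (replace(1, 'g')): offset=2, physical=[A,B,C,g,n,D,G], logical=[C,g,n,D,G,A,B]
After op 7 (rotate(+2)): offset=4, physical=[A,B,C,g,n,D,G], logical=[n,D,G,A,B,C,g]
After op 8 (rotate(-2)): offset=2, physical=[A,B,C,g,n,D,G], logical=[C,g,n,D,G,A,B]
After op 9 (replace(0, 'h')): offset=2, physical=[A,B,h,g,n,D,G], logical=[h,g,n,D,G,A,B]
After op 10 (rotate(-3)): offset=6, physical=[A,B,h,g,n,D,G], logical=[G,A,B,h,g,n,D]
After op 11 (swap(3, 0)): offset=6, physical=[A,B,G,g,n,D,h], logical=[h,A,B,G,g,n,D]
After op 12 (replace(0, 'l')): offset=6, physical=[A,B,G,g,n,D,l], logical=[l,A,B,G,g,n,D]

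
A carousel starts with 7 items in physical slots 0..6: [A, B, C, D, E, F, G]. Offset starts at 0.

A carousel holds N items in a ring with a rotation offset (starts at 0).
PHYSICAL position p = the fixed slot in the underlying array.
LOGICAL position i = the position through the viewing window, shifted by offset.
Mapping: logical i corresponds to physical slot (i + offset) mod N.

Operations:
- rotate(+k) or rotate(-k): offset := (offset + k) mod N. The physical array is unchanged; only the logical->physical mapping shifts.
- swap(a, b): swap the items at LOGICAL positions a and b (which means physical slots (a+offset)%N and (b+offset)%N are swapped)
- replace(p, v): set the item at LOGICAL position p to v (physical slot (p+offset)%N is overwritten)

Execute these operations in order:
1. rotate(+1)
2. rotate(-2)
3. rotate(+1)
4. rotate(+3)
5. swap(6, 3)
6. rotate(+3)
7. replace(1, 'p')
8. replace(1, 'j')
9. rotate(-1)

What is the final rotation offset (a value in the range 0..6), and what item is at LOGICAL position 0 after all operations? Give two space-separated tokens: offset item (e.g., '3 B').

Answer: 5 F

Derivation:
After op 1 (rotate(+1)): offset=1, physical=[A,B,C,D,E,F,G], logical=[B,C,D,E,F,G,A]
After op 2 (rotate(-2)): offset=6, physical=[A,B,C,D,E,F,G], logical=[G,A,B,C,D,E,F]
After op 3 (rotate(+1)): offset=0, physical=[A,B,C,D,E,F,G], logical=[A,B,C,D,E,F,G]
After op 4 (rotate(+3)): offset=3, physical=[A,B,C,D,E,F,G], logical=[D,E,F,G,A,B,C]
After op 5 (swap(6, 3)): offset=3, physical=[A,B,G,D,E,F,C], logical=[D,E,F,C,A,B,G]
After op 6 (rotate(+3)): offset=6, physical=[A,B,G,D,E,F,C], logical=[C,A,B,G,D,E,F]
After op 7 (replace(1, 'p')): offset=6, physical=[p,B,G,D,E,F,C], logical=[C,p,B,G,D,E,F]
After op 8 (replace(1, 'j')): offset=6, physical=[j,B,G,D,E,F,C], logical=[C,j,B,G,D,E,F]
After op 9 (rotate(-1)): offset=5, physical=[j,B,G,D,E,F,C], logical=[F,C,j,B,G,D,E]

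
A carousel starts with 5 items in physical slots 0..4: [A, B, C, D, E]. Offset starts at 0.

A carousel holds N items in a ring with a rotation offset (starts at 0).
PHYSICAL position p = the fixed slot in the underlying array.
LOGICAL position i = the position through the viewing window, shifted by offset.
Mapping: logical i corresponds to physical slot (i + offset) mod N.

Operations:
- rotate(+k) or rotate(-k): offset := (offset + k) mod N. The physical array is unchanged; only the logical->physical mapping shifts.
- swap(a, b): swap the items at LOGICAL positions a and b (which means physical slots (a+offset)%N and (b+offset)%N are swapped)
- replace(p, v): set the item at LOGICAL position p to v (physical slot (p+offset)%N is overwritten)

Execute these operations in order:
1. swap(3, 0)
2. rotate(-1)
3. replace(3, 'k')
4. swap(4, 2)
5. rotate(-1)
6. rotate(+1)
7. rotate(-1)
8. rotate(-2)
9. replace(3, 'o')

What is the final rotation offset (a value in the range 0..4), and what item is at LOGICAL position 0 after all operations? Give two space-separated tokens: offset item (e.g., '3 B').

After op 1 (swap(3, 0)): offset=0, physical=[D,B,C,A,E], logical=[D,B,C,A,E]
After op 2 (rotate(-1)): offset=4, physical=[D,B,C,A,E], logical=[E,D,B,C,A]
After op 3 (replace(3, 'k')): offset=4, physical=[D,B,k,A,E], logical=[E,D,B,k,A]
After op 4 (swap(4, 2)): offset=4, physical=[D,A,k,B,E], logical=[E,D,A,k,B]
After op 5 (rotate(-1)): offset=3, physical=[D,A,k,B,E], logical=[B,E,D,A,k]
After op 6 (rotate(+1)): offset=4, physical=[D,A,k,B,E], logical=[E,D,A,k,B]
After op 7 (rotate(-1)): offset=3, physical=[D,A,k,B,E], logical=[B,E,D,A,k]
After op 8 (rotate(-2)): offset=1, physical=[D,A,k,B,E], logical=[A,k,B,E,D]
After op 9 (replace(3, 'o')): offset=1, physical=[D,A,k,B,o], logical=[A,k,B,o,D]

Answer: 1 A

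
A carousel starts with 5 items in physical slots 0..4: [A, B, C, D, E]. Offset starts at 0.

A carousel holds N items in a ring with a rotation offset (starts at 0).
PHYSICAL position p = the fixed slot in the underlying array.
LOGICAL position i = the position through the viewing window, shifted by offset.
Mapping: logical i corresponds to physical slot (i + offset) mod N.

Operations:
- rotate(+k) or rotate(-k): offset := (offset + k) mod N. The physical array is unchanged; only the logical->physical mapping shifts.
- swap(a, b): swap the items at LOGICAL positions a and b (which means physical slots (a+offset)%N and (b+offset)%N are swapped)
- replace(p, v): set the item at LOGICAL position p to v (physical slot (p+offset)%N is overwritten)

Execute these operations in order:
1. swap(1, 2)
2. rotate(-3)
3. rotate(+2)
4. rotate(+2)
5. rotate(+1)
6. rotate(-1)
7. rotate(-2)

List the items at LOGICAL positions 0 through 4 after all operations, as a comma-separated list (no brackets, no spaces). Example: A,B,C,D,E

Answer: E,A,C,B,D

Derivation:
After op 1 (swap(1, 2)): offset=0, physical=[A,C,B,D,E], logical=[A,C,B,D,E]
After op 2 (rotate(-3)): offset=2, physical=[A,C,B,D,E], logical=[B,D,E,A,C]
After op 3 (rotate(+2)): offset=4, physical=[A,C,B,D,E], logical=[E,A,C,B,D]
After op 4 (rotate(+2)): offset=1, physical=[A,C,B,D,E], logical=[C,B,D,E,A]
After op 5 (rotate(+1)): offset=2, physical=[A,C,B,D,E], logical=[B,D,E,A,C]
After op 6 (rotate(-1)): offset=1, physical=[A,C,B,D,E], logical=[C,B,D,E,A]
After op 7 (rotate(-2)): offset=4, physical=[A,C,B,D,E], logical=[E,A,C,B,D]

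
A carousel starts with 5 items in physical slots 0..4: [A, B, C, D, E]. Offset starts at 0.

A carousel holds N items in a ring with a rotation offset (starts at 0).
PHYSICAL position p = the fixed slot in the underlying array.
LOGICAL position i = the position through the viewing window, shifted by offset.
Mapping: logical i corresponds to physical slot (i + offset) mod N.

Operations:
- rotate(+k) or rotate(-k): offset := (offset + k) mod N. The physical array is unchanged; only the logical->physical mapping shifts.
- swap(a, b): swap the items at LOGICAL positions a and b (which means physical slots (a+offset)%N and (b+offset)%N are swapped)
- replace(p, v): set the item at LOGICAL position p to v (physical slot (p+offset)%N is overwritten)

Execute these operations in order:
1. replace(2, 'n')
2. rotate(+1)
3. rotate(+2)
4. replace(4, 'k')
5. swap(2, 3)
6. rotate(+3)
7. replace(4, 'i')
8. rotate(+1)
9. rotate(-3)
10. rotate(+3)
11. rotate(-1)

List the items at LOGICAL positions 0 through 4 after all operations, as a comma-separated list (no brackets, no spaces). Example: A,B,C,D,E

Answer: A,k,D,E,i

Derivation:
After op 1 (replace(2, 'n')): offset=0, physical=[A,B,n,D,E], logical=[A,B,n,D,E]
After op 2 (rotate(+1)): offset=1, physical=[A,B,n,D,E], logical=[B,n,D,E,A]
After op 3 (rotate(+2)): offset=3, physical=[A,B,n,D,E], logical=[D,E,A,B,n]
After op 4 (replace(4, 'k')): offset=3, physical=[A,B,k,D,E], logical=[D,E,A,B,k]
After op 5 (swap(2, 3)): offset=3, physical=[B,A,k,D,E], logical=[D,E,B,A,k]
After op 6 (rotate(+3)): offset=1, physical=[B,A,k,D,E], logical=[A,k,D,E,B]
After op 7 (replace(4, 'i')): offset=1, physical=[i,A,k,D,E], logical=[A,k,D,E,i]
After op 8 (rotate(+1)): offset=2, physical=[i,A,k,D,E], logical=[k,D,E,i,A]
After op 9 (rotate(-3)): offset=4, physical=[i,A,k,D,E], logical=[E,i,A,k,D]
After op 10 (rotate(+3)): offset=2, physical=[i,A,k,D,E], logical=[k,D,E,i,A]
After op 11 (rotate(-1)): offset=1, physical=[i,A,k,D,E], logical=[A,k,D,E,i]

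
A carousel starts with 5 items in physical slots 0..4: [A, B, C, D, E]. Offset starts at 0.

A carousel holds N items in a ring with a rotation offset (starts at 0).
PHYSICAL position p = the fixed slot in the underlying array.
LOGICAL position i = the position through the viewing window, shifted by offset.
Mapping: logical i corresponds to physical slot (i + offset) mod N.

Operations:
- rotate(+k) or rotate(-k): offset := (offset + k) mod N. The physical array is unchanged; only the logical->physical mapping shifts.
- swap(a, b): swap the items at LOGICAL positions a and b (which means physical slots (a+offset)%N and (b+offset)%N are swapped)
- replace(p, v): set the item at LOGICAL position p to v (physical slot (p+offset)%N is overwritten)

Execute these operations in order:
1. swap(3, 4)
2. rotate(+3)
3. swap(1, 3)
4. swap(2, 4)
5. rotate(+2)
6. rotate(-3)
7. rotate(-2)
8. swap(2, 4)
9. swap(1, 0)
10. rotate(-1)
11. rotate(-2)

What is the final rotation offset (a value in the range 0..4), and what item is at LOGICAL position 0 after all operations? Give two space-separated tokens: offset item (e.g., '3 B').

Answer: 2 B

Derivation:
After op 1 (swap(3, 4)): offset=0, physical=[A,B,C,E,D], logical=[A,B,C,E,D]
After op 2 (rotate(+3)): offset=3, physical=[A,B,C,E,D], logical=[E,D,A,B,C]
After op 3 (swap(1, 3)): offset=3, physical=[A,D,C,E,B], logical=[E,B,A,D,C]
After op 4 (swap(2, 4)): offset=3, physical=[C,D,A,E,B], logical=[E,B,C,D,A]
After op 5 (rotate(+2)): offset=0, physical=[C,D,A,E,B], logical=[C,D,A,E,B]
After op 6 (rotate(-3)): offset=2, physical=[C,D,A,E,B], logical=[A,E,B,C,D]
After op 7 (rotate(-2)): offset=0, physical=[C,D,A,E,B], logical=[C,D,A,E,B]
After op 8 (swap(2, 4)): offset=0, physical=[C,D,B,E,A], logical=[C,D,B,E,A]
After op 9 (swap(1, 0)): offset=0, physical=[D,C,B,E,A], logical=[D,C,B,E,A]
After op 10 (rotate(-1)): offset=4, physical=[D,C,B,E,A], logical=[A,D,C,B,E]
After op 11 (rotate(-2)): offset=2, physical=[D,C,B,E,A], logical=[B,E,A,D,C]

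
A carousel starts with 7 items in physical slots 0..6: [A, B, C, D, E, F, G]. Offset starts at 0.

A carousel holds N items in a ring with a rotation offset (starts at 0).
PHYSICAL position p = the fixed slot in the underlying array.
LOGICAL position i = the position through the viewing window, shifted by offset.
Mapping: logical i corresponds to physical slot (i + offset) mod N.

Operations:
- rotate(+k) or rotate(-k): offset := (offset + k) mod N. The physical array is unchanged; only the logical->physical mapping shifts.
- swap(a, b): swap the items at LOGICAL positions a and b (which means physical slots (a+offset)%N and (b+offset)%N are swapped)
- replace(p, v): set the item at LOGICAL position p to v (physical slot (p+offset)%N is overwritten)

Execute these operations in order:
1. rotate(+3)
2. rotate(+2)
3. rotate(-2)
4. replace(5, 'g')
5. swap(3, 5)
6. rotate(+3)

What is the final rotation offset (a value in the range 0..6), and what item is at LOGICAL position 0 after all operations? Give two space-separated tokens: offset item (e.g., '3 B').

Answer: 6 g

Derivation:
After op 1 (rotate(+3)): offset=3, physical=[A,B,C,D,E,F,G], logical=[D,E,F,G,A,B,C]
After op 2 (rotate(+2)): offset=5, physical=[A,B,C,D,E,F,G], logical=[F,G,A,B,C,D,E]
After op 3 (rotate(-2)): offset=3, physical=[A,B,C,D,E,F,G], logical=[D,E,F,G,A,B,C]
After op 4 (replace(5, 'g')): offset=3, physical=[A,g,C,D,E,F,G], logical=[D,E,F,G,A,g,C]
After op 5 (swap(3, 5)): offset=3, physical=[A,G,C,D,E,F,g], logical=[D,E,F,g,A,G,C]
After op 6 (rotate(+3)): offset=6, physical=[A,G,C,D,E,F,g], logical=[g,A,G,C,D,E,F]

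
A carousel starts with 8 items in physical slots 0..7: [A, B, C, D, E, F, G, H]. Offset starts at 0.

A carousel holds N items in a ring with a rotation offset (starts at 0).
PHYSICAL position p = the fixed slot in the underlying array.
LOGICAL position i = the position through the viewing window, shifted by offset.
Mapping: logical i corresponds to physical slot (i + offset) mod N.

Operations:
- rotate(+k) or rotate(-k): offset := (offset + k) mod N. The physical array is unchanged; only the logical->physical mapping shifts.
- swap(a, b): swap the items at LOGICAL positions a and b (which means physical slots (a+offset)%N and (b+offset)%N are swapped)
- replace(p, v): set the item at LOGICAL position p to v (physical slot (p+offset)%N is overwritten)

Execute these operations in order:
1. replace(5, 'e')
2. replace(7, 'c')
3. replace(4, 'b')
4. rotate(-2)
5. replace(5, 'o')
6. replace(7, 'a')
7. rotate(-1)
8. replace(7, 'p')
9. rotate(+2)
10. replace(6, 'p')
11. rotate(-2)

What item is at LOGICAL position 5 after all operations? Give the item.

After op 1 (replace(5, 'e')): offset=0, physical=[A,B,C,D,E,e,G,H], logical=[A,B,C,D,E,e,G,H]
After op 2 (replace(7, 'c')): offset=0, physical=[A,B,C,D,E,e,G,c], logical=[A,B,C,D,E,e,G,c]
After op 3 (replace(4, 'b')): offset=0, physical=[A,B,C,D,b,e,G,c], logical=[A,B,C,D,b,e,G,c]
After op 4 (rotate(-2)): offset=6, physical=[A,B,C,D,b,e,G,c], logical=[G,c,A,B,C,D,b,e]
After op 5 (replace(5, 'o')): offset=6, physical=[A,B,C,o,b,e,G,c], logical=[G,c,A,B,C,o,b,e]
After op 6 (replace(7, 'a')): offset=6, physical=[A,B,C,o,b,a,G,c], logical=[G,c,A,B,C,o,b,a]
After op 7 (rotate(-1)): offset=5, physical=[A,B,C,o,b,a,G,c], logical=[a,G,c,A,B,C,o,b]
After op 8 (replace(7, 'p')): offset=5, physical=[A,B,C,o,p,a,G,c], logical=[a,G,c,A,B,C,o,p]
After op 9 (rotate(+2)): offset=7, physical=[A,B,C,o,p,a,G,c], logical=[c,A,B,C,o,p,a,G]
After op 10 (replace(6, 'p')): offset=7, physical=[A,B,C,o,p,p,G,c], logical=[c,A,B,C,o,p,p,G]
After op 11 (rotate(-2)): offset=5, physical=[A,B,C,o,p,p,G,c], logical=[p,G,c,A,B,C,o,p]

Answer: C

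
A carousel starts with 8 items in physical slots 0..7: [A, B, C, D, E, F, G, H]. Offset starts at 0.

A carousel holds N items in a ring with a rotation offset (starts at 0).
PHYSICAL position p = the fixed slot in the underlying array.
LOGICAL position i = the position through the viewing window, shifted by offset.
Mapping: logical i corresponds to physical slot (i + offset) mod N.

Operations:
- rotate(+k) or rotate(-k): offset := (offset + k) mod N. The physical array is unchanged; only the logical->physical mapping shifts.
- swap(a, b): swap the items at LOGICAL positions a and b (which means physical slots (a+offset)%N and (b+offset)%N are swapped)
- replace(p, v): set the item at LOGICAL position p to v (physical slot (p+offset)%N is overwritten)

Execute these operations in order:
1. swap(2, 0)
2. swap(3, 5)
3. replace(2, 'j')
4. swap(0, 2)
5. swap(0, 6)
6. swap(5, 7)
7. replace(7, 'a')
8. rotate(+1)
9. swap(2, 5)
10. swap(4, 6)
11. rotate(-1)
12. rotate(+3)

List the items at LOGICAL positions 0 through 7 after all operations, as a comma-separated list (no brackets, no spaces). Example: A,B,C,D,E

After op 1 (swap(2, 0)): offset=0, physical=[C,B,A,D,E,F,G,H], logical=[C,B,A,D,E,F,G,H]
After op 2 (swap(3, 5)): offset=0, physical=[C,B,A,F,E,D,G,H], logical=[C,B,A,F,E,D,G,H]
After op 3 (replace(2, 'j')): offset=0, physical=[C,B,j,F,E,D,G,H], logical=[C,B,j,F,E,D,G,H]
After op 4 (swap(0, 2)): offset=0, physical=[j,B,C,F,E,D,G,H], logical=[j,B,C,F,E,D,G,H]
After op 5 (swap(0, 6)): offset=0, physical=[G,B,C,F,E,D,j,H], logical=[G,B,C,F,E,D,j,H]
After op 6 (swap(5, 7)): offset=0, physical=[G,B,C,F,E,H,j,D], logical=[G,B,C,F,E,H,j,D]
After op 7 (replace(7, 'a')): offset=0, physical=[G,B,C,F,E,H,j,a], logical=[G,B,C,F,E,H,j,a]
After op 8 (rotate(+1)): offset=1, physical=[G,B,C,F,E,H,j,a], logical=[B,C,F,E,H,j,a,G]
After op 9 (swap(2, 5)): offset=1, physical=[G,B,C,j,E,H,F,a], logical=[B,C,j,E,H,F,a,G]
After op 10 (swap(4, 6)): offset=1, physical=[G,B,C,j,E,a,F,H], logical=[B,C,j,E,a,F,H,G]
After op 11 (rotate(-1)): offset=0, physical=[G,B,C,j,E,a,F,H], logical=[G,B,C,j,E,a,F,H]
After op 12 (rotate(+3)): offset=3, physical=[G,B,C,j,E,a,F,H], logical=[j,E,a,F,H,G,B,C]

Answer: j,E,a,F,H,G,B,C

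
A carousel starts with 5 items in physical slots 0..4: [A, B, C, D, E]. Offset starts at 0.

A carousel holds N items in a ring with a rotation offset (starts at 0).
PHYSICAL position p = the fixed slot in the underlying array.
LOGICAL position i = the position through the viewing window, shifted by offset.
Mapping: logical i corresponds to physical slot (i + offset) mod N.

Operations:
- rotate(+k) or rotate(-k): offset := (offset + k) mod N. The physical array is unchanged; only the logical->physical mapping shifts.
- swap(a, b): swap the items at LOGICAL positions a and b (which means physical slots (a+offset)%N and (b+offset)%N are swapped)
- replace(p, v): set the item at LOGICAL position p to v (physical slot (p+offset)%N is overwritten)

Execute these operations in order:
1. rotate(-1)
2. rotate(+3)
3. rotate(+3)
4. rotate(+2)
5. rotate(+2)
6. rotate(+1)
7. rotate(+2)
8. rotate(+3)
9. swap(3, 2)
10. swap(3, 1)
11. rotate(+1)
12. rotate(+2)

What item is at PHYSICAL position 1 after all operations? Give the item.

Answer: C

Derivation:
After op 1 (rotate(-1)): offset=4, physical=[A,B,C,D,E], logical=[E,A,B,C,D]
After op 2 (rotate(+3)): offset=2, physical=[A,B,C,D,E], logical=[C,D,E,A,B]
After op 3 (rotate(+3)): offset=0, physical=[A,B,C,D,E], logical=[A,B,C,D,E]
After op 4 (rotate(+2)): offset=2, physical=[A,B,C,D,E], logical=[C,D,E,A,B]
After op 5 (rotate(+2)): offset=4, physical=[A,B,C,D,E], logical=[E,A,B,C,D]
After op 6 (rotate(+1)): offset=0, physical=[A,B,C,D,E], logical=[A,B,C,D,E]
After op 7 (rotate(+2)): offset=2, physical=[A,B,C,D,E], logical=[C,D,E,A,B]
After op 8 (rotate(+3)): offset=0, physical=[A,B,C,D,E], logical=[A,B,C,D,E]
After op 9 (swap(3, 2)): offset=0, physical=[A,B,D,C,E], logical=[A,B,D,C,E]
After op 10 (swap(3, 1)): offset=0, physical=[A,C,D,B,E], logical=[A,C,D,B,E]
After op 11 (rotate(+1)): offset=1, physical=[A,C,D,B,E], logical=[C,D,B,E,A]
After op 12 (rotate(+2)): offset=3, physical=[A,C,D,B,E], logical=[B,E,A,C,D]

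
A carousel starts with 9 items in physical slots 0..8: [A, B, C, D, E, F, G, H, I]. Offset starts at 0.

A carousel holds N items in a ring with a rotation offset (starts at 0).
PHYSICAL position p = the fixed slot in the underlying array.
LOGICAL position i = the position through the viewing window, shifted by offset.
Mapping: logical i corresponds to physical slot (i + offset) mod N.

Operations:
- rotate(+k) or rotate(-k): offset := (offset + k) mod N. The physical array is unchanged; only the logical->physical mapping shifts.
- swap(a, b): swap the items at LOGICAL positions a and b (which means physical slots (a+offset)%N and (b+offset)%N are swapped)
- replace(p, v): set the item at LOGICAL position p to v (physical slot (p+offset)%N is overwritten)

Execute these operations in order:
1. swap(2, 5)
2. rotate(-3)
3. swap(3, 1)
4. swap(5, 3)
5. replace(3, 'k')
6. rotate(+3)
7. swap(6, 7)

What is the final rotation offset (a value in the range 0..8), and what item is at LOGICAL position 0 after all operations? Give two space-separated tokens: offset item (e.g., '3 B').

After op 1 (swap(2, 5)): offset=0, physical=[A,B,F,D,E,C,G,H,I], logical=[A,B,F,D,E,C,G,H,I]
After op 2 (rotate(-3)): offset=6, physical=[A,B,F,D,E,C,G,H,I], logical=[G,H,I,A,B,F,D,E,C]
After op 3 (swap(3, 1)): offset=6, physical=[H,B,F,D,E,C,G,A,I], logical=[G,A,I,H,B,F,D,E,C]
After op 4 (swap(5, 3)): offset=6, physical=[F,B,H,D,E,C,G,A,I], logical=[G,A,I,F,B,H,D,E,C]
After op 5 (replace(3, 'k')): offset=6, physical=[k,B,H,D,E,C,G,A,I], logical=[G,A,I,k,B,H,D,E,C]
After op 6 (rotate(+3)): offset=0, physical=[k,B,H,D,E,C,G,A,I], logical=[k,B,H,D,E,C,G,A,I]
After op 7 (swap(6, 7)): offset=0, physical=[k,B,H,D,E,C,A,G,I], logical=[k,B,H,D,E,C,A,G,I]

Answer: 0 k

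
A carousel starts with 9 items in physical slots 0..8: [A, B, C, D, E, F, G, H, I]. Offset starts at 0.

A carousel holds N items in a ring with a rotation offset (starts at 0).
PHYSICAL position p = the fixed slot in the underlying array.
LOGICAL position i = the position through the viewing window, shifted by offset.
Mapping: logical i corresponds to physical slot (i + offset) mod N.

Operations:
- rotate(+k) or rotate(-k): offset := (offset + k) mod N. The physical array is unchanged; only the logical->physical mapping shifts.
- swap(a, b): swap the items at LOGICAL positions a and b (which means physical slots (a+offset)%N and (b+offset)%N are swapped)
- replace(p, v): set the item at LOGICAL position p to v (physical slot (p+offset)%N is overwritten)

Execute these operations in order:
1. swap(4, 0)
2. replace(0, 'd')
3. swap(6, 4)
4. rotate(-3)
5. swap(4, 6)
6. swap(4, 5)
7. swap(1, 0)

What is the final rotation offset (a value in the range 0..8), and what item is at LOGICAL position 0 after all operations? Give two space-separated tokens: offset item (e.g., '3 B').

Answer: 6 H

Derivation:
After op 1 (swap(4, 0)): offset=0, physical=[E,B,C,D,A,F,G,H,I], logical=[E,B,C,D,A,F,G,H,I]
After op 2 (replace(0, 'd')): offset=0, physical=[d,B,C,D,A,F,G,H,I], logical=[d,B,C,D,A,F,G,H,I]
After op 3 (swap(6, 4)): offset=0, physical=[d,B,C,D,G,F,A,H,I], logical=[d,B,C,D,G,F,A,H,I]
After op 4 (rotate(-3)): offset=6, physical=[d,B,C,D,G,F,A,H,I], logical=[A,H,I,d,B,C,D,G,F]
After op 5 (swap(4, 6)): offset=6, physical=[d,D,C,B,G,F,A,H,I], logical=[A,H,I,d,D,C,B,G,F]
After op 6 (swap(4, 5)): offset=6, physical=[d,C,D,B,G,F,A,H,I], logical=[A,H,I,d,C,D,B,G,F]
After op 7 (swap(1, 0)): offset=6, physical=[d,C,D,B,G,F,H,A,I], logical=[H,A,I,d,C,D,B,G,F]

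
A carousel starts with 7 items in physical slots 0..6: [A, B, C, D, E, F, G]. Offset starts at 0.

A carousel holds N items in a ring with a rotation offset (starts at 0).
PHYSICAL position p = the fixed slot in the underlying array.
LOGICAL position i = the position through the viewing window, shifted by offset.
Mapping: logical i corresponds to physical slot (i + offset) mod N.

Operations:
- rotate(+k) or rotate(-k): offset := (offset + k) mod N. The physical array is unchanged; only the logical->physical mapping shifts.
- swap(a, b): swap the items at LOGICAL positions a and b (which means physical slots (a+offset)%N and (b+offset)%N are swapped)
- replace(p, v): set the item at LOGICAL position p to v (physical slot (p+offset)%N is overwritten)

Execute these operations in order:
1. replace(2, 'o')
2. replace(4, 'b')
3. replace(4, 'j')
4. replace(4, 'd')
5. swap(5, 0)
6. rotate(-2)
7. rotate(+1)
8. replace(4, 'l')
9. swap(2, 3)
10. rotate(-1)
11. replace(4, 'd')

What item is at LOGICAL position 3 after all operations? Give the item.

After op 1 (replace(2, 'o')): offset=0, physical=[A,B,o,D,E,F,G], logical=[A,B,o,D,E,F,G]
After op 2 (replace(4, 'b')): offset=0, physical=[A,B,o,D,b,F,G], logical=[A,B,o,D,b,F,G]
After op 3 (replace(4, 'j')): offset=0, physical=[A,B,o,D,j,F,G], logical=[A,B,o,D,j,F,G]
After op 4 (replace(4, 'd')): offset=0, physical=[A,B,o,D,d,F,G], logical=[A,B,o,D,d,F,G]
After op 5 (swap(5, 0)): offset=0, physical=[F,B,o,D,d,A,G], logical=[F,B,o,D,d,A,G]
After op 6 (rotate(-2)): offset=5, physical=[F,B,o,D,d,A,G], logical=[A,G,F,B,o,D,d]
After op 7 (rotate(+1)): offset=6, physical=[F,B,o,D,d,A,G], logical=[G,F,B,o,D,d,A]
After op 8 (replace(4, 'l')): offset=6, physical=[F,B,o,l,d,A,G], logical=[G,F,B,o,l,d,A]
After op 9 (swap(2, 3)): offset=6, physical=[F,o,B,l,d,A,G], logical=[G,F,o,B,l,d,A]
After op 10 (rotate(-1)): offset=5, physical=[F,o,B,l,d,A,G], logical=[A,G,F,o,B,l,d]
After op 11 (replace(4, 'd')): offset=5, physical=[F,o,d,l,d,A,G], logical=[A,G,F,o,d,l,d]

Answer: o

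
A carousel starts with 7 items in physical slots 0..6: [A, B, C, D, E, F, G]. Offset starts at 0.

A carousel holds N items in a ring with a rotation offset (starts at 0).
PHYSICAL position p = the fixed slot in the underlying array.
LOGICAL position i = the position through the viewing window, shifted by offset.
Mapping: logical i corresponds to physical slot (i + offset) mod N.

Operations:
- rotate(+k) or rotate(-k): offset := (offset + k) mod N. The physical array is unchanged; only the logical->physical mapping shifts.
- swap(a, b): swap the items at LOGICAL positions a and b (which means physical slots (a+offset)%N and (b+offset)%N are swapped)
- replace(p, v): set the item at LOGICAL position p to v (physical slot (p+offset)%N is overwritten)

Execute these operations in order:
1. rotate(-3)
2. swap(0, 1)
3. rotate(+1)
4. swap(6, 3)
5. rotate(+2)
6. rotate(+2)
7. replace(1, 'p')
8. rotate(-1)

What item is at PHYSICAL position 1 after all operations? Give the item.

After op 1 (rotate(-3)): offset=4, physical=[A,B,C,D,E,F,G], logical=[E,F,G,A,B,C,D]
After op 2 (swap(0, 1)): offset=4, physical=[A,B,C,D,F,E,G], logical=[F,E,G,A,B,C,D]
After op 3 (rotate(+1)): offset=5, physical=[A,B,C,D,F,E,G], logical=[E,G,A,B,C,D,F]
After op 4 (swap(6, 3)): offset=5, physical=[A,F,C,D,B,E,G], logical=[E,G,A,F,C,D,B]
After op 5 (rotate(+2)): offset=0, physical=[A,F,C,D,B,E,G], logical=[A,F,C,D,B,E,G]
After op 6 (rotate(+2)): offset=2, physical=[A,F,C,D,B,E,G], logical=[C,D,B,E,G,A,F]
After op 7 (replace(1, 'p')): offset=2, physical=[A,F,C,p,B,E,G], logical=[C,p,B,E,G,A,F]
After op 8 (rotate(-1)): offset=1, physical=[A,F,C,p,B,E,G], logical=[F,C,p,B,E,G,A]

Answer: F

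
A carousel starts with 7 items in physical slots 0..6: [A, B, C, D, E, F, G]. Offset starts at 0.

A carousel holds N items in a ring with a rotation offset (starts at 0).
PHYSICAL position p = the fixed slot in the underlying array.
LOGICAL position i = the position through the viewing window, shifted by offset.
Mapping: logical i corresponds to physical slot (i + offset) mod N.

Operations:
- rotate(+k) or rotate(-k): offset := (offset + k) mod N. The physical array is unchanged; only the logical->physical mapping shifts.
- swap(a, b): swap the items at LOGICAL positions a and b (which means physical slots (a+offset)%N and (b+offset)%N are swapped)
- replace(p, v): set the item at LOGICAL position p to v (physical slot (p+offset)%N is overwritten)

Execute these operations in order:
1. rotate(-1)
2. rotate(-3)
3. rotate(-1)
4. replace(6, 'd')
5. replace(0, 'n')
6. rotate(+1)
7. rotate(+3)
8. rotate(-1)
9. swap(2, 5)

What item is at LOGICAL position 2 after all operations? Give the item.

Answer: D

Derivation:
After op 1 (rotate(-1)): offset=6, physical=[A,B,C,D,E,F,G], logical=[G,A,B,C,D,E,F]
After op 2 (rotate(-3)): offset=3, physical=[A,B,C,D,E,F,G], logical=[D,E,F,G,A,B,C]
After op 3 (rotate(-1)): offset=2, physical=[A,B,C,D,E,F,G], logical=[C,D,E,F,G,A,B]
After op 4 (replace(6, 'd')): offset=2, physical=[A,d,C,D,E,F,G], logical=[C,D,E,F,G,A,d]
After op 5 (replace(0, 'n')): offset=2, physical=[A,d,n,D,E,F,G], logical=[n,D,E,F,G,A,d]
After op 6 (rotate(+1)): offset=3, physical=[A,d,n,D,E,F,G], logical=[D,E,F,G,A,d,n]
After op 7 (rotate(+3)): offset=6, physical=[A,d,n,D,E,F,G], logical=[G,A,d,n,D,E,F]
After op 8 (rotate(-1)): offset=5, physical=[A,d,n,D,E,F,G], logical=[F,G,A,d,n,D,E]
After op 9 (swap(2, 5)): offset=5, physical=[D,d,n,A,E,F,G], logical=[F,G,D,d,n,A,E]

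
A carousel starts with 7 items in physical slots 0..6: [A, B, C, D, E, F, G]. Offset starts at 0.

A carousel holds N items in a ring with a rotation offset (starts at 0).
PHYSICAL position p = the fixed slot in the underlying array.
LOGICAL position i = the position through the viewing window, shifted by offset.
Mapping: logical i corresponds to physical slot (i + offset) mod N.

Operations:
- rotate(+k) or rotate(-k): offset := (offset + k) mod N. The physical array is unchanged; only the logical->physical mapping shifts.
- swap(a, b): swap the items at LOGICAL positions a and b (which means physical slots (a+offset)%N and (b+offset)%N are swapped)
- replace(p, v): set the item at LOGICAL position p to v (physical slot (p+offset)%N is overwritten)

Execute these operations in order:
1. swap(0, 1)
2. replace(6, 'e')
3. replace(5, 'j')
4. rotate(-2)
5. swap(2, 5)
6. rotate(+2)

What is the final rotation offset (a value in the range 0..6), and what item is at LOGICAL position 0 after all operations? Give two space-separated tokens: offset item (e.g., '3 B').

Answer: 0 D

Derivation:
After op 1 (swap(0, 1)): offset=0, physical=[B,A,C,D,E,F,G], logical=[B,A,C,D,E,F,G]
After op 2 (replace(6, 'e')): offset=0, physical=[B,A,C,D,E,F,e], logical=[B,A,C,D,E,F,e]
After op 3 (replace(5, 'j')): offset=0, physical=[B,A,C,D,E,j,e], logical=[B,A,C,D,E,j,e]
After op 4 (rotate(-2)): offset=5, physical=[B,A,C,D,E,j,e], logical=[j,e,B,A,C,D,E]
After op 5 (swap(2, 5)): offset=5, physical=[D,A,C,B,E,j,e], logical=[j,e,D,A,C,B,E]
After op 6 (rotate(+2)): offset=0, physical=[D,A,C,B,E,j,e], logical=[D,A,C,B,E,j,e]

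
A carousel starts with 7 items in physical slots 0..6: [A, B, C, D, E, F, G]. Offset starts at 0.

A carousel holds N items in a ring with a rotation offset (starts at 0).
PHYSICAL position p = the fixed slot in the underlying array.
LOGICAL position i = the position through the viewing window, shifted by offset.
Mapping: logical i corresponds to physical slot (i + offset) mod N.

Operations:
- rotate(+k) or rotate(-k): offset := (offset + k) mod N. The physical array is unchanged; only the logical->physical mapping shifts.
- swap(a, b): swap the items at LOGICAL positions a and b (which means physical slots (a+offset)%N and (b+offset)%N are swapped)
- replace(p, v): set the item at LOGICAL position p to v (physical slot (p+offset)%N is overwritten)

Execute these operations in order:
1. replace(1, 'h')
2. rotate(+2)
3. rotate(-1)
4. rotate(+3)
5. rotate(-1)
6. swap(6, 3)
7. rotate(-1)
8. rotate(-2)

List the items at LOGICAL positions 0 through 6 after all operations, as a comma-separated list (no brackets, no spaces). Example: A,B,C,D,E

After op 1 (replace(1, 'h')): offset=0, physical=[A,h,C,D,E,F,G], logical=[A,h,C,D,E,F,G]
After op 2 (rotate(+2)): offset=2, physical=[A,h,C,D,E,F,G], logical=[C,D,E,F,G,A,h]
After op 3 (rotate(-1)): offset=1, physical=[A,h,C,D,E,F,G], logical=[h,C,D,E,F,G,A]
After op 4 (rotate(+3)): offset=4, physical=[A,h,C,D,E,F,G], logical=[E,F,G,A,h,C,D]
After op 5 (rotate(-1)): offset=3, physical=[A,h,C,D,E,F,G], logical=[D,E,F,G,A,h,C]
After op 6 (swap(6, 3)): offset=3, physical=[A,h,G,D,E,F,C], logical=[D,E,F,C,A,h,G]
After op 7 (rotate(-1)): offset=2, physical=[A,h,G,D,E,F,C], logical=[G,D,E,F,C,A,h]
After op 8 (rotate(-2)): offset=0, physical=[A,h,G,D,E,F,C], logical=[A,h,G,D,E,F,C]

Answer: A,h,G,D,E,F,C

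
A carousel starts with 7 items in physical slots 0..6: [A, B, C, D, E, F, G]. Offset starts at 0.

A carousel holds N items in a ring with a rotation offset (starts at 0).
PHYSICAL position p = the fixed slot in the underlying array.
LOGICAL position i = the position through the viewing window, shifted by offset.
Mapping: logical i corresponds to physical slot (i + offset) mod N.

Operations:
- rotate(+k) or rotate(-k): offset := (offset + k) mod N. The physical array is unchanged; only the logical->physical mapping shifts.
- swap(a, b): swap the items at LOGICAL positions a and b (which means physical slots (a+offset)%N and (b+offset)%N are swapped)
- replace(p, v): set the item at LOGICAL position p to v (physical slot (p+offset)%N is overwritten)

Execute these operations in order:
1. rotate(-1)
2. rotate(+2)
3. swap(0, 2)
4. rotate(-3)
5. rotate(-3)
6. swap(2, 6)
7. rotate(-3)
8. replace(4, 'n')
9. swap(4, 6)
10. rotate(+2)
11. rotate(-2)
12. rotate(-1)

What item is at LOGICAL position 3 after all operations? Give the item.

After op 1 (rotate(-1)): offset=6, physical=[A,B,C,D,E,F,G], logical=[G,A,B,C,D,E,F]
After op 2 (rotate(+2)): offset=1, physical=[A,B,C,D,E,F,G], logical=[B,C,D,E,F,G,A]
After op 3 (swap(0, 2)): offset=1, physical=[A,D,C,B,E,F,G], logical=[D,C,B,E,F,G,A]
After op 4 (rotate(-3)): offset=5, physical=[A,D,C,B,E,F,G], logical=[F,G,A,D,C,B,E]
After op 5 (rotate(-3)): offset=2, physical=[A,D,C,B,E,F,G], logical=[C,B,E,F,G,A,D]
After op 6 (swap(2, 6)): offset=2, physical=[A,E,C,B,D,F,G], logical=[C,B,D,F,G,A,E]
After op 7 (rotate(-3)): offset=6, physical=[A,E,C,B,D,F,G], logical=[G,A,E,C,B,D,F]
After op 8 (replace(4, 'n')): offset=6, physical=[A,E,C,n,D,F,G], logical=[G,A,E,C,n,D,F]
After op 9 (swap(4, 6)): offset=6, physical=[A,E,C,F,D,n,G], logical=[G,A,E,C,F,D,n]
After op 10 (rotate(+2)): offset=1, physical=[A,E,C,F,D,n,G], logical=[E,C,F,D,n,G,A]
After op 11 (rotate(-2)): offset=6, physical=[A,E,C,F,D,n,G], logical=[G,A,E,C,F,D,n]
After op 12 (rotate(-1)): offset=5, physical=[A,E,C,F,D,n,G], logical=[n,G,A,E,C,F,D]

Answer: E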